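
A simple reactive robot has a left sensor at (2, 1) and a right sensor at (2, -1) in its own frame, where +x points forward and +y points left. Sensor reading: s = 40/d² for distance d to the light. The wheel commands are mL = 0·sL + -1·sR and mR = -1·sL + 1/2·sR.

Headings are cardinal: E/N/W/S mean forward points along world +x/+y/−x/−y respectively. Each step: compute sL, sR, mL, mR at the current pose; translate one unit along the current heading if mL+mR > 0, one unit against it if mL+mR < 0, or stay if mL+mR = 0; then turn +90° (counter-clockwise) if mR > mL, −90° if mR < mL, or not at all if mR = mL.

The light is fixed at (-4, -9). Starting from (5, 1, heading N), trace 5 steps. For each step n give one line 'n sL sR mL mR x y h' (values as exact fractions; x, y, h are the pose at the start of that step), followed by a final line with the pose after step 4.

0 5/26 10/61 -10/61 -175/1586 5 1 N
1 40/113 40/149 -40/149 -3700/16837 5 0 W
2 4/17 4/13 -4/13 -18/221 6 0 S
3 8/53 8/45 -8/45 -148/2385 6 1 E
4 5/26 10/61 -10/61 -175/1586 5 1 N
final 5 0 W

n=0: pose=(5,1,N); sL=5/26, sR=10/61; mL=-10/61, mR=-175/1586; mL+mR=-435/1586 → advance -1; mR−mL=85/1586 → turn +1·90°
n=1: pose=(5,0,W); sL=40/113, sR=40/149; mL=-40/149, mR=-3700/16837; mL+mR=-8220/16837 → advance -1; mR−mL=820/16837 → turn +1·90°
n=2: pose=(6,0,S); sL=4/17, sR=4/13; mL=-4/13, mR=-18/221; mL+mR=-86/221 → advance -1; mR−mL=50/221 → turn +1·90°
n=3: pose=(6,1,E); sL=8/53, sR=8/45; mL=-8/45, mR=-148/2385; mL+mR=-572/2385 → advance -1; mR−mL=92/795 → turn +1·90°
n=4: pose=(5,1,N); sL=5/26, sR=10/61; mL=-10/61, mR=-175/1586; mL+mR=-435/1586 → advance -1; mR−mL=85/1586 → turn +1·90°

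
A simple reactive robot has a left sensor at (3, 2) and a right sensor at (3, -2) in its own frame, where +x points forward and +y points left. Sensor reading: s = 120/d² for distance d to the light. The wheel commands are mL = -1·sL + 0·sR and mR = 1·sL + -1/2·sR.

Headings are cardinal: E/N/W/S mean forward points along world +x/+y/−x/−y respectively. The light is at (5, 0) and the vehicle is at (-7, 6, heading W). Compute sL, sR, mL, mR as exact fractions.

left sensor world pos  = (-10, 4); dL² = 241
right sensor world pos = (-10, 8); dR² = 289
sL = 120/241 = 120/241
sR = 120/289 = 120/289
mL = -1·sL + 0·sR = -120/241
mR = 1·sL + -1/2·sR = 20220/69649

120/241 120/289 -120/241 20220/69649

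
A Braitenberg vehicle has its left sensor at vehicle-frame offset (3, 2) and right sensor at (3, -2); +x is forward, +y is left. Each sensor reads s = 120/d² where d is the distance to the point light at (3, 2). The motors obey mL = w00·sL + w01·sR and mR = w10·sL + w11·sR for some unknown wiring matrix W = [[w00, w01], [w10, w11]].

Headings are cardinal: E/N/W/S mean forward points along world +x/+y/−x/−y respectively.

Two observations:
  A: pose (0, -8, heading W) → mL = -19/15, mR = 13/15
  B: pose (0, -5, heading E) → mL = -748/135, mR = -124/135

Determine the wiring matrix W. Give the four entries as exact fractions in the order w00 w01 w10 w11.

obs A: pose=(0,-8,W) → sL=2/3, sR=6/5, mL=-19/15, mR=13/15
obs B: pose=(0,-5,E) → sL=24/5, sR=40/27, mL=-748/135, mR=-124/135
sensor matrix S = [[2/3, 6/5], [24/5, 40/27]]; det S = -9664/2025
solve [mL_A; mL_B] = S·[w00; w01] and [mR_A; mR_B] = S·[w10; w11]:
  w00 = -1, w01 = -1/2, w10 = -1/2, w11 = 1

-1 -1/2 -1/2 1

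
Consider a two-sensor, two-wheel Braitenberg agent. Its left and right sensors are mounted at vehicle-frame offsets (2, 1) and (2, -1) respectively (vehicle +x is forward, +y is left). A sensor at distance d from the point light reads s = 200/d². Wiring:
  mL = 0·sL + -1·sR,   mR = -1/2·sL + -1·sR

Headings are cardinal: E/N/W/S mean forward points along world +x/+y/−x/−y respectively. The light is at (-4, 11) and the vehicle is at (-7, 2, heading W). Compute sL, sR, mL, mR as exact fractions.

left sensor world pos  = (-9, 1); dL² = 125
right sensor world pos = (-9, 3); dR² = 89
sL = 200/125 = 8/5
sR = 200/89 = 200/89
mL = 0·sL + -1·sR = -200/89
mR = -1/2·sL + -1·sR = -1356/445

8/5 200/89 -200/89 -1356/445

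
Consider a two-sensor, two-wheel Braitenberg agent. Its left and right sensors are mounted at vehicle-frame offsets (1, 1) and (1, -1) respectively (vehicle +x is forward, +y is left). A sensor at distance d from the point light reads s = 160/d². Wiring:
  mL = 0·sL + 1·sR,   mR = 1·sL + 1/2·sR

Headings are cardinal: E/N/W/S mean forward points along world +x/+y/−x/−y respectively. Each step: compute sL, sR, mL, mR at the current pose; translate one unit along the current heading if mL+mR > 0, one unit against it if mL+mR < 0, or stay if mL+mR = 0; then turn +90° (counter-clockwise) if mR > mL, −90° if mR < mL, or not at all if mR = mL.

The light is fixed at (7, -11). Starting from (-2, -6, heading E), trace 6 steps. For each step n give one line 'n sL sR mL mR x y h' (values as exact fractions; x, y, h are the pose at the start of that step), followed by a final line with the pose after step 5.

n=0: pose=(-2,-6,E); sL=8/5, sR=2; mL=2, mR=13/5; mL+mR=23/5 → advance +1; mR−mL=3/5 → turn +1·90°
n=1: pose=(-1,-6,N); sL=160/117, sR=32/17; mL=32/17, mR=4592/1989; mL+mR=8336/1989 → advance +1; mR−mL=848/1989 → turn +1·90°
n=2: pose=(-1,-5,W); sL=80/53, sR=16/13; mL=16/13, mR=1464/689; mL+mR=2312/689 → advance +1; mR−mL=616/689 → turn +1·90°
n=3: pose=(-2,-5,S); sL=160/89, sR=32/25; mL=32/25, mR=5424/2225; mL+mR=8272/2225 → advance +1; mR−mL=2576/2225 → turn +1·90°
n=4: pose=(-2,-6,E); sL=8/5, sR=2; mL=2, mR=13/5; mL+mR=23/5 → advance +1; mR−mL=3/5 → turn +1·90°
n=5: pose=(-1,-6,N); sL=160/117, sR=32/17; mL=32/17, mR=4592/1989; mL+mR=8336/1989 → advance +1; mR−mL=848/1989 → turn +1·90°

0 8/5 2 2 13/5 -2 -6 E
1 160/117 32/17 32/17 4592/1989 -1 -6 N
2 80/53 16/13 16/13 1464/689 -1 -5 W
3 160/89 32/25 32/25 5424/2225 -2 -5 S
4 8/5 2 2 13/5 -2 -6 E
5 160/117 32/17 32/17 4592/1989 -1 -6 N
final -1 -5 W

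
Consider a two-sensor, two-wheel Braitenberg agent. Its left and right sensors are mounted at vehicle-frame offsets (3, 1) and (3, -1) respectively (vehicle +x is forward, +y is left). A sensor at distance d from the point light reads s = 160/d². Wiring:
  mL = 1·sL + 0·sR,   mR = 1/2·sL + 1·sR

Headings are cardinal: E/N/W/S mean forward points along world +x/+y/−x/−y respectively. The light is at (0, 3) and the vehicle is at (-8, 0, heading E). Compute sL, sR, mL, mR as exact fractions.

160/29 160/41 160/29 7920/1189

left sensor world pos  = (-5, 1); dL² = 29
right sensor world pos = (-5, -1); dR² = 41
sL = 160/29 = 160/29
sR = 160/41 = 160/41
mL = 1·sL + 0·sR = 160/29
mR = 1/2·sL + 1·sR = 7920/1189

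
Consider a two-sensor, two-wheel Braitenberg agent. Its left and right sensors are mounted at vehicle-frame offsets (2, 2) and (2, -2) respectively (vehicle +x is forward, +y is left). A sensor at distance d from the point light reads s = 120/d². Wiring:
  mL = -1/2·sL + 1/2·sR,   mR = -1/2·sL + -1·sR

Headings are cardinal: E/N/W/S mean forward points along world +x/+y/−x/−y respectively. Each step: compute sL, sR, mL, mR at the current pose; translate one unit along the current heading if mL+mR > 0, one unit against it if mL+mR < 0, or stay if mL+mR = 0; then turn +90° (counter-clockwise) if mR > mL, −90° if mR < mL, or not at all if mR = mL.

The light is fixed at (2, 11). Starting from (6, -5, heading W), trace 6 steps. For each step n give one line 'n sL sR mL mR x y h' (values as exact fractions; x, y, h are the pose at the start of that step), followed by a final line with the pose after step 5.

n=0: pose=(6,-5,W); sL=15/41, sR=3/5; mL=24/205, mR=-321/410; mL+mR=-273/410 → advance -1; mR−mL=-9/10 → turn -1·90°
n=1: pose=(7,-5,N); sL=24/41, sR=24/49; mL=-96/2009, mR=-1572/2009; mL+mR=-1668/2009 → advance -1; mR−mL=-36/49 → turn -1·90°
n=2: pose=(7,-6,E); sL=60/137, sR=12/41; mL=-408/5617, mR=-2874/5617; mL+mR=-3282/5617 → advance -1; mR−mL=-18/41 → turn -1·90°
n=3: pose=(6,-6,S); sL=120/397, sR=24/73; mL=384/28981, mR=-13908/28981; mL+mR=-13524/28981 → advance -1; mR−mL=-36/73 → turn -1·90°
n=4: pose=(6,-5,W); sL=15/41, sR=3/5; mL=24/205, mR=-321/410; mL+mR=-273/410 → advance -1; mR−mL=-9/10 → turn -1·90°
n=5: pose=(7,-5,N); sL=24/41, sR=24/49; mL=-96/2009, mR=-1572/2009; mL+mR=-1668/2009 → advance -1; mR−mL=-36/49 → turn -1·90°

0 15/41 3/5 24/205 -321/410 6 -5 W
1 24/41 24/49 -96/2009 -1572/2009 7 -5 N
2 60/137 12/41 -408/5617 -2874/5617 7 -6 E
3 120/397 24/73 384/28981 -13908/28981 6 -6 S
4 15/41 3/5 24/205 -321/410 6 -5 W
5 24/41 24/49 -96/2009 -1572/2009 7 -5 N
final 7 -6 E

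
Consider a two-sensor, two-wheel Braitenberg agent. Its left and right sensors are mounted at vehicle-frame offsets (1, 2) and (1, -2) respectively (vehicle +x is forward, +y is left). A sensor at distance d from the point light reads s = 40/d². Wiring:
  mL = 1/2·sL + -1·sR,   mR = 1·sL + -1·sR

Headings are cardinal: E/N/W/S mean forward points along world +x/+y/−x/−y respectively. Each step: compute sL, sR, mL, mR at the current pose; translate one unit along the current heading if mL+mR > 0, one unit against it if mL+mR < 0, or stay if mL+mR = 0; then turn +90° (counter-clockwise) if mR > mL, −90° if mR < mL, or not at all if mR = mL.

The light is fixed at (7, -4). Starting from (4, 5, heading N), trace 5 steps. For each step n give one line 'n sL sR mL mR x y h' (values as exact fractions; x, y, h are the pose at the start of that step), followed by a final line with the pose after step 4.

0 8/25 40/101 -596/2525 -192/2525 4 5 N
1 10/13 10/29 15/377 160/377 4 4 W
2 40/53 8/17 -84/901 256/901 3 4 S
3 4/9 20/17 -146/153 -112/153 3 3 E
4 40/113 40/73 -3060/8249 -1600/8249 2 3 N
final 2 2 W

n=0: pose=(4,5,N); sL=8/25, sR=40/101; mL=-596/2525, mR=-192/2525; mL+mR=-788/2525 → advance -1; mR−mL=4/25 → turn +1·90°
n=1: pose=(4,4,W); sL=10/13, sR=10/29; mL=15/377, mR=160/377; mL+mR=175/377 → advance +1; mR−mL=5/13 → turn +1·90°
n=2: pose=(3,4,S); sL=40/53, sR=8/17; mL=-84/901, mR=256/901; mL+mR=172/901 → advance +1; mR−mL=20/53 → turn +1·90°
n=3: pose=(3,3,E); sL=4/9, sR=20/17; mL=-146/153, mR=-112/153; mL+mR=-86/51 → advance -1; mR−mL=2/9 → turn +1·90°
n=4: pose=(2,3,N); sL=40/113, sR=40/73; mL=-3060/8249, mR=-1600/8249; mL+mR=-4660/8249 → advance -1; mR−mL=20/113 → turn +1·90°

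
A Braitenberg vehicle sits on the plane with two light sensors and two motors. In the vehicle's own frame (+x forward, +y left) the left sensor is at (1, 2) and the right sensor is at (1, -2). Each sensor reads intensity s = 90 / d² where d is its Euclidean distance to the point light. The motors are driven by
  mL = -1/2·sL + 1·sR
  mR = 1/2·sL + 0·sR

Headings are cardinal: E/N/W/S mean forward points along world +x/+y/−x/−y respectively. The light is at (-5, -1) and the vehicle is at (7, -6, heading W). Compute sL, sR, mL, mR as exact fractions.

left sensor world pos  = (6, -8); dL² = 170
right sensor world pos = (6, -4); dR² = 130
sL = 90/170 = 9/17
sR = 90/130 = 9/13
mL = -1/2·sL + 1·sR = 189/442
mR = 1/2·sL + 0·sR = 9/34

9/17 9/13 189/442 9/34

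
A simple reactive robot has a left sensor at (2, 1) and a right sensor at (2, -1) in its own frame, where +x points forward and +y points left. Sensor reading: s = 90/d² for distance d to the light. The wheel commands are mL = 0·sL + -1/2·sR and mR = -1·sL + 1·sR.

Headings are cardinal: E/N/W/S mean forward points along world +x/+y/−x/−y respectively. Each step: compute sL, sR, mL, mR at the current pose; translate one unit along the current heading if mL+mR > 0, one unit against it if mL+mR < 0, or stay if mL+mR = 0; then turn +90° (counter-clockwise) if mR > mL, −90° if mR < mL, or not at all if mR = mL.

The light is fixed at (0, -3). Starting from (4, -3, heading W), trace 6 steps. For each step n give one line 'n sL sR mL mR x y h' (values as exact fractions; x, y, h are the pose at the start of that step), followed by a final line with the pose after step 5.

n=0: pose=(4,-3,W); sL=18, sR=18; mL=-9, mR=0; mL+mR=-9 → advance -1; mR−mL=9 → turn +1·90°
n=1: pose=(5,-3,S); sL=9/4, sR=9/2; mL=-9/4, mR=9/4; mL+mR=0 → advance +0; mR−mL=9/2 → turn +1·90°
n=2: pose=(5,-3,E); sL=9/5, sR=9/5; mL=-9/10, mR=0; mL+mR=-9/10 → advance -1; mR−mL=9/10 → turn +1·90°
n=3: pose=(4,-3,N); sL=90/13, sR=90/29; mL=-45/29, mR=-1440/377; mL+mR=-2025/377 → advance -1; mR−mL=-855/377 → turn -1·90°
n=4: pose=(4,-4,E); sL=5/2, sR=9/4; mL=-9/8, mR=-1/4; mL+mR=-11/8 → advance -1; mR−mL=7/8 → turn +1·90°
n=5: pose=(3,-4,N); sL=18, sR=90/17; mL=-45/17, mR=-216/17; mL+mR=-261/17 → advance -1; mR−mL=-171/17 → turn -1·90°

0 18 18 -9 0 4 -3 W
1 9/4 9/2 -9/4 9/4 5 -3 S
2 9/5 9/5 -9/10 0 5 -3 E
3 90/13 90/29 -45/29 -1440/377 4 -3 N
4 5/2 9/4 -9/8 -1/4 4 -4 E
5 18 90/17 -45/17 -216/17 3 -4 N
final 3 -5 E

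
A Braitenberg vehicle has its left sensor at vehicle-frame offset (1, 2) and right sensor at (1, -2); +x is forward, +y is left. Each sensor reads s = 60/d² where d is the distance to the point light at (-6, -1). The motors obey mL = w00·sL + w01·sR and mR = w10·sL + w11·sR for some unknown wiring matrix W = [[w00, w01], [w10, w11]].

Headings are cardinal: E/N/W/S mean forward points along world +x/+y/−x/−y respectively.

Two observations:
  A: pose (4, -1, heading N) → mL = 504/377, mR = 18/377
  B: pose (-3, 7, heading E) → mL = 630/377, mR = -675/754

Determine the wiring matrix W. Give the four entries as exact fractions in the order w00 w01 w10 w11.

obs A: pose=(4,-1,N) → sL=12/13, sR=12/29, mL=504/377, mR=18/377
obs B: pose=(-3,7,E) → sL=15/29, sR=15/13, mL=630/377, mR=-675/754
sensor matrix S = [[12/13, 12/29], [15/29, 15/13]]; det S = 120960/142129
solve [mL_A; mL_B] = S·[w00; w01] and [mR_A; mR_B] = S·[w10; w11]:
  w00 = 1, w01 = 1, w10 = 1/2, w11 = -1

1 1 1/2 -1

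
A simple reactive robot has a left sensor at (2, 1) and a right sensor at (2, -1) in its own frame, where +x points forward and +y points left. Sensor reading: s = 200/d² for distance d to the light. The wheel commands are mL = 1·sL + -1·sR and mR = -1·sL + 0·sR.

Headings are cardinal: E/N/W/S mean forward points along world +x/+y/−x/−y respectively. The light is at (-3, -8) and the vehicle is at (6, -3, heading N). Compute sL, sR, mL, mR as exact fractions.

left sensor world pos  = (5, -1); dL² = 113
right sensor world pos = (7, -1); dR² = 149
sL = 200/113 = 200/113
sR = 200/149 = 200/149
mL = 1·sL + -1·sR = 7200/16837
mR = -1·sL + 0·sR = -200/113

200/113 200/149 7200/16837 -200/113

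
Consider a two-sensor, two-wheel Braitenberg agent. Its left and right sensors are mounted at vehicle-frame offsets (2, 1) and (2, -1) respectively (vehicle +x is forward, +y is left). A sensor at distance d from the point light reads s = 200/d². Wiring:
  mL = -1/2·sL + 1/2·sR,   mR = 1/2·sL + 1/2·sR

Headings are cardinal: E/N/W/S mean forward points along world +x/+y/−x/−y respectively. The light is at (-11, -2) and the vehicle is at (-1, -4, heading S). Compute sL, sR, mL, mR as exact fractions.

left sensor world pos  = (0, -6); dL² = 137
right sensor world pos = (-2, -6); dR² = 97
sL = 200/137 = 200/137
sR = 200/97 = 200/97
mL = -1/2·sL + 1/2·sR = 4000/13289
mR = 1/2·sL + 1/2·sR = 23400/13289

200/137 200/97 4000/13289 23400/13289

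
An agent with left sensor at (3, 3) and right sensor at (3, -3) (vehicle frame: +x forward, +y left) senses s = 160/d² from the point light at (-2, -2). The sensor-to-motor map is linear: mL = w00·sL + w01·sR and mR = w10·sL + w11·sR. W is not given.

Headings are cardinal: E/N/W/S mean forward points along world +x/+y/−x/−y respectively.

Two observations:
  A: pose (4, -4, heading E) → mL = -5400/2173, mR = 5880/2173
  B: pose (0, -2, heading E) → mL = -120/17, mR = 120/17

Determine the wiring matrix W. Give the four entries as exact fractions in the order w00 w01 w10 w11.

obs A: pose=(4,-4,E) → sL=80/41, sR=80/53, mL=-5400/2173, mR=5880/2173
obs B: pose=(0,-2,E) → sL=80/17, sR=80/17, mL=-120/17, mR=120/17
sensor matrix S = [[80/41, 80/53], [80/17, 80/17]]; det S = 76800/36941
solve [mL_A; mL_B] = S·[w00; w01] and [mR_A; mR_B] = S·[w10; w11]:
  w00 = -1/2, w01 = -1, w10 = 1, w11 = 1/2

-1/2 -1 1 1/2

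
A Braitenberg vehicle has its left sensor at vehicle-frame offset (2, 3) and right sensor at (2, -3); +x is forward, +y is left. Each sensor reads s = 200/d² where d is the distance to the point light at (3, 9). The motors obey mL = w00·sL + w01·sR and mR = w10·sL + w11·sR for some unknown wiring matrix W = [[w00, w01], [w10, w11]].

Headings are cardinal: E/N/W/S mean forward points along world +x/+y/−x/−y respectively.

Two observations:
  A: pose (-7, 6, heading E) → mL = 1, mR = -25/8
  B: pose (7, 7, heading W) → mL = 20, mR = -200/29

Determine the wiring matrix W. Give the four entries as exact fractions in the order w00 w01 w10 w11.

obs A: pose=(-7,6,E) → sL=25/8, sR=2, mL=1, mR=-25/8
obs B: pose=(7,7,W) → sL=200/29, sR=40, mL=20, mR=-200/29
sensor matrix S = [[25/8, 2], [200/29, 40]]; det S = 3225/29
solve [mL_A; mL_B] = S·[w00; w01] and [mR_A; mR_B] = S·[w10; w11]:
  w00 = 0, w01 = 1/2, w10 = -1, w11 = 0

0 1/2 -1 0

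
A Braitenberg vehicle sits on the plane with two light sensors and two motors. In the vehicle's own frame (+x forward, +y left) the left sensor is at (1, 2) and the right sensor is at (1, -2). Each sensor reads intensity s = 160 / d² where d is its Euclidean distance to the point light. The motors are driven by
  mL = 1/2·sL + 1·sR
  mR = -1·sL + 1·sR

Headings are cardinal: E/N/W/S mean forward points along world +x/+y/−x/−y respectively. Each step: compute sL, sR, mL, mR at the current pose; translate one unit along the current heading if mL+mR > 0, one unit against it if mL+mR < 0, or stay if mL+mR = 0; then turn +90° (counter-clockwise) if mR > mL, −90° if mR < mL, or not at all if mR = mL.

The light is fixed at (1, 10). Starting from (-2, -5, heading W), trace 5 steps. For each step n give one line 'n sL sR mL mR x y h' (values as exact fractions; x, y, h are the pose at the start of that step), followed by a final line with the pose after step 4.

0 32/61 32/37 2544/2257 768/2257 -2 -5 W
1 20/29 4/5 166/145 16/145 -3 -5 N
2 160/153 32/53 9136/8109 -3584/8109 -3 -4 E
3 80/113 16/25 2808/2825 -192/2825 -2 -4 S
4 32/61 32/37 2544/2257 768/2257 -2 -5 W
final -3 -5 N

n=0: pose=(-2,-5,W); sL=32/61, sR=32/37; mL=2544/2257, mR=768/2257; mL+mR=3312/2257 → advance +1; mR−mL=-48/61 → turn -1·90°
n=1: pose=(-3,-5,N); sL=20/29, sR=4/5; mL=166/145, mR=16/145; mL+mR=182/145 → advance +1; mR−mL=-30/29 → turn -1·90°
n=2: pose=(-3,-4,E); sL=160/153, sR=32/53; mL=9136/8109, mR=-3584/8109; mL+mR=5552/8109 → advance +1; mR−mL=-80/51 → turn -1·90°
n=3: pose=(-2,-4,S); sL=80/113, sR=16/25; mL=2808/2825, mR=-192/2825; mL+mR=2616/2825 → advance +1; mR−mL=-120/113 → turn -1·90°
n=4: pose=(-2,-5,W); sL=32/61, sR=32/37; mL=2544/2257, mR=768/2257; mL+mR=3312/2257 → advance +1; mR−mL=-48/61 → turn -1·90°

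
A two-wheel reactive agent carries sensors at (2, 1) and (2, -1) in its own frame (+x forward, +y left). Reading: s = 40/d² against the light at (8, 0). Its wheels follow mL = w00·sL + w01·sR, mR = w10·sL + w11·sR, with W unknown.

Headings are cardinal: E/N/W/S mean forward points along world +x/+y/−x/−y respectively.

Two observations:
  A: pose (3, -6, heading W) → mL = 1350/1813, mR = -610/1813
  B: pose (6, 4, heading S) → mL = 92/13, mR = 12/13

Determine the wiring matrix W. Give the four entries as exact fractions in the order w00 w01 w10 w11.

obs A: pose=(3,-6,W) → sL=20/49, sR=20/37, mL=1350/1813, mR=-610/1813
obs B: pose=(6,4,S) → sL=8, sR=40/13, mL=92/13, mR=12/13
sensor matrix S = [[20/49, 20/37], [8, 40/13]]; det S = -72320/23569
solve [mL_A; mL_B] = S·[w00; w01] and [mR_A; mR_B] = S·[w10; w11]:
  w00 = 1/2, w01 = 1, w10 = 1/2, w11 = -1

1/2 1 1/2 -1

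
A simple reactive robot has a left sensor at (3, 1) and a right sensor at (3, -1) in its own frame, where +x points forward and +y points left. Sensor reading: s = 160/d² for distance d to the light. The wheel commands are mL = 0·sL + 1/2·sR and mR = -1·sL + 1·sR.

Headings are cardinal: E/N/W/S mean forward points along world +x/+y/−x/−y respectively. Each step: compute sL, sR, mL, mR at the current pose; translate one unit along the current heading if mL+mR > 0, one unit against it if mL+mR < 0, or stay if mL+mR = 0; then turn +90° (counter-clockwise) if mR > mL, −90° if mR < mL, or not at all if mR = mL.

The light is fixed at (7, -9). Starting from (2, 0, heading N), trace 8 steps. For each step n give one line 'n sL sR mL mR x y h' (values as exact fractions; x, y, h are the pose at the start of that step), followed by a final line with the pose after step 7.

n=0: pose=(2,0,N); sL=8/9, sR=1; mL=1/2, mR=1/9; mL+mR=11/18 → advance +1; mR−mL=-7/18 → turn -1·90°
n=1: pose=(2,1,E); sL=32/25, sR=32/17; mL=16/17, mR=256/425; mL+mR=656/425 → advance +1; mR−mL=-144/425 → turn -1·90°
n=2: pose=(3,1,S); sL=80/29, sR=80/37; mL=40/37, mR=-640/1073; mL+mR=520/1073 → advance +1; mR−mL=-1800/1073 → turn -1·90°
n=3: pose=(3,0,W); sL=160/113, sR=160/149; mL=80/149, mR=-5760/16837; mL+mR=3280/16837 → advance +1; mR−mL=-14800/16837 → turn -1·90°
n=4: pose=(2,0,N); sL=8/9, sR=1; mL=1/2, mR=1/9; mL+mR=11/18 → advance +1; mR−mL=-7/18 → turn -1·90°
n=5: pose=(2,1,E); sL=32/25, sR=32/17; mL=16/17, mR=256/425; mL+mR=656/425 → advance +1; mR−mL=-144/425 → turn -1·90°
n=6: pose=(3,1,S); sL=80/29, sR=80/37; mL=40/37, mR=-640/1073; mL+mR=520/1073 → advance +1; mR−mL=-1800/1073 → turn -1·90°
n=7: pose=(3,0,W); sL=160/113, sR=160/149; mL=80/149, mR=-5760/16837; mL+mR=3280/16837 → advance +1; mR−mL=-14800/16837 → turn -1·90°

0 8/9 1 1/2 1/9 2 0 N
1 32/25 32/17 16/17 256/425 2 1 E
2 80/29 80/37 40/37 -640/1073 3 1 S
3 160/113 160/149 80/149 -5760/16837 3 0 W
4 8/9 1 1/2 1/9 2 0 N
5 32/25 32/17 16/17 256/425 2 1 E
6 80/29 80/37 40/37 -640/1073 3 1 S
7 160/113 160/149 80/149 -5760/16837 3 0 W
final 2 0 N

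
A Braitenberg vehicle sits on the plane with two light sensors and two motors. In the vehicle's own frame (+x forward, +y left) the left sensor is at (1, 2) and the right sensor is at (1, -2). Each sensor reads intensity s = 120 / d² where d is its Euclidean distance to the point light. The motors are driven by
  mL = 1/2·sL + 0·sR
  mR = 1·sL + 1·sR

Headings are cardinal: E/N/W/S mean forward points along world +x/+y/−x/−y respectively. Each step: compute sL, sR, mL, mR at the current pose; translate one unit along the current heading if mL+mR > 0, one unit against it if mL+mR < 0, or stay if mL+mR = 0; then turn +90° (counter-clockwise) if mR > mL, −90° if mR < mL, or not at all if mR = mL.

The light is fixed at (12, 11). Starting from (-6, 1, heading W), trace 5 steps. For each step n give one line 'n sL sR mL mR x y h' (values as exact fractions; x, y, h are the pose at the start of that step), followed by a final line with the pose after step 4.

n=0: pose=(-6,1,W); sL=24/101, sR=24/85; mL=12/101, mR=4464/8585; mL+mR=5484/8585 → advance +1; mR−mL=3444/8585 → turn +1·90°
n=1: pose=(-7,1,S); sL=12/41, sR=60/281; mL=6/41, mR=5832/11521; mL+mR=7518/11521 → advance +1; mR−mL=4146/11521 → turn +1·90°
n=2: pose=(-7,0,E); sL=8/27, sR=120/493; mL=4/27, mR=7184/13311; mL+mR=3052/4437 → advance +1; mR−mL=5212/13311 → turn +1·90°
n=3: pose=(-6,0,N); sL=6/25, sR=30/89; mL=3/25, mR=1284/2225; mL+mR=1551/2225 → advance +1; mR−mL=1017/2225 → turn +1·90°
n=4: pose=(-6,1,W); sL=24/101, sR=24/85; mL=12/101, mR=4464/8585; mL+mR=5484/8585 → advance +1; mR−mL=3444/8585 → turn +1·90°

0 24/101 24/85 12/101 4464/8585 -6 1 W
1 12/41 60/281 6/41 5832/11521 -7 1 S
2 8/27 120/493 4/27 7184/13311 -7 0 E
3 6/25 30/89 3/25 1284/2225 -6 0 N
4 24/101 24/85 12/101 4464/8585 -6 1 W
final -7 1 S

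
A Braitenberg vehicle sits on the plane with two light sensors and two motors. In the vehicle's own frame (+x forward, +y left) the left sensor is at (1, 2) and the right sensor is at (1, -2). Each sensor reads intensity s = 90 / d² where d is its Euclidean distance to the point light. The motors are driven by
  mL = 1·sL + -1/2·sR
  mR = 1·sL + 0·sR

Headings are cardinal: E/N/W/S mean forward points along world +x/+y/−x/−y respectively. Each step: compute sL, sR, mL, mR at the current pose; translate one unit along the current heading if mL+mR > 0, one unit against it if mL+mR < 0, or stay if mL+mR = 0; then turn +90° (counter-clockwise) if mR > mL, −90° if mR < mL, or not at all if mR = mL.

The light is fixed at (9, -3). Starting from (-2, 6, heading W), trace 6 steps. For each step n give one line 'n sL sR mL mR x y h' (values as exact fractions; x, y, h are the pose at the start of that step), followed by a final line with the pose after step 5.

0 90/193 18/53 3033/10229 90/193 -2 6 W
1 45/82 9/26 801/2132 45/82 -3 6 S
2 90/221 90/157 4185/34697 90/221 -3 5 E
3 9/25 5/9 37/450 9/25 -2 5 N
4 90/193 18/53 3033/10229 90/193 -2 6 W
5 45/82 9/26 801/2132 45/82 -3 6 S
final -3 5 E

n=0: pose=(-2,6,W); sL=90/193, sR=18/53; mL=3033/10229, mR=90/193; mL+mR=7803/10229 → advance +1; mR−mL=9/53 → turn +1·90°
n=1: pose=(-3,6,S); sL=45/82, sR=9/26; mL=801/2132, mR=45/82; mL+mR=1971/2132 → advance +1; mR−mL=9/52 → turn +1·90°
n=2: pose=(-3,5,E); sL=90/221, sR=90/157; mL=4185/34697, mR=90/221; mL+mR=18315/34697 → advance +1; mR−mL=45/157 → turn +1·90°
n=3: pose=(-2,5,N); sL=9/25, sR=5/9; mL=37/450, mR=9/25; mL+mR=199/450 → advance +1; mR−mL=5/18 → turn +1·90°
n=4: pose=(-2,6,W); sL=90/193, sR=18/53; mL=3033/10229, mR=90/193; mL+mR=7803/10229 → advance +1; mR−mL=9/53 → turn +1·90°
n=5: pose=(-3,6,S); sL=45/82, sR=9/26; mL=801/2132, mR=45/82; mL+mR=1971/2132 → advance +1; mR−mL=9/52 → turn +1·90°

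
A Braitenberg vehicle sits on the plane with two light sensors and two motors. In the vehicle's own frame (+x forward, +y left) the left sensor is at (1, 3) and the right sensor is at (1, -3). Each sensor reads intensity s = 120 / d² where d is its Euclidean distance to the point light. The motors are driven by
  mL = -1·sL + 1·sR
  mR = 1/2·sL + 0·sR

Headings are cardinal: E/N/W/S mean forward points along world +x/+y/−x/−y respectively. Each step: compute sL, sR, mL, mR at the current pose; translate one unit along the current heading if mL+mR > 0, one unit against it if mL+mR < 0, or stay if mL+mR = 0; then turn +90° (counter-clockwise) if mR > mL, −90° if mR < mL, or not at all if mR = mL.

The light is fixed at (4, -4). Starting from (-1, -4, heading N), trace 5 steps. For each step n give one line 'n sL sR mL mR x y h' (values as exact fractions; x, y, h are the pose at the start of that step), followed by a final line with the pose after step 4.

n=0: pose=(-1,-4,N); sL=24/13, sR=24; mL=288/13, mR=12/13; mL+mR=300/13 → advance +1; mR−mL=-276/13 → turn -1·90°
n=1: pose=(-1,-3,E); sL=15/4, sR=6; mL=9/4, mR=15/8; mL+mR=33/8 → advance +1; mR−mL=-3/8 → turn -1·90°
n=2: pose=(0,-3,S); sL=120, sR=120/49; mL=-5760/49, mR=60; mL+mR=-2820/49 → advance -1; mR−mL=8700/49 → turn +1·90°
n=3: pose=(0,-2,E); sL=60/17, sR=12; mL=144/17, mR=30/17; mL+mR=174/17 → advance +1; mR−mL=-114/17 → turn -1·90°
n=4: pose=(1,-2,S); sL=120, sR=120/37; mL=-4320/37, mR=60; mL+mR=-2100/37 → advance -1; mR−mL=6540/37 → turn +1·90°

0 24/13 24 288/13 12/13 -1 -4 N
1 15/4 6 9/4 15/8 -1 -3 E
2 120 120/49 -5760/49 60 0 -3 S
3 60/17 12 144/17 30/17 0 -2 E
4 120 120/37 -4320/37 60 1 -2 S
final 1 -1 E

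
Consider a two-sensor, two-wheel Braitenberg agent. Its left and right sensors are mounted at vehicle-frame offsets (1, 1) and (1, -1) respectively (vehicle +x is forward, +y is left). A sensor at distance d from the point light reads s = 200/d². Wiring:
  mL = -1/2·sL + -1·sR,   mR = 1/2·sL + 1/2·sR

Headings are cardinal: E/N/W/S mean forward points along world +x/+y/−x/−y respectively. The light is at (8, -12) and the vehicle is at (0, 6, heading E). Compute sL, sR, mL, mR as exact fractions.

left sensor world pos  = (1, 7); dL² = 410
right sensor world pos = (1, 5); dR² = 338
sL = 200/410 = 20/41
sR = 200/338 = 100/169
mL = -1/2·sL + -1·sR = -5790/6929
mR = 1/2·sL + 1/2·sR = 3740/6929

20/41 100/169 -5790/6929 3740/6929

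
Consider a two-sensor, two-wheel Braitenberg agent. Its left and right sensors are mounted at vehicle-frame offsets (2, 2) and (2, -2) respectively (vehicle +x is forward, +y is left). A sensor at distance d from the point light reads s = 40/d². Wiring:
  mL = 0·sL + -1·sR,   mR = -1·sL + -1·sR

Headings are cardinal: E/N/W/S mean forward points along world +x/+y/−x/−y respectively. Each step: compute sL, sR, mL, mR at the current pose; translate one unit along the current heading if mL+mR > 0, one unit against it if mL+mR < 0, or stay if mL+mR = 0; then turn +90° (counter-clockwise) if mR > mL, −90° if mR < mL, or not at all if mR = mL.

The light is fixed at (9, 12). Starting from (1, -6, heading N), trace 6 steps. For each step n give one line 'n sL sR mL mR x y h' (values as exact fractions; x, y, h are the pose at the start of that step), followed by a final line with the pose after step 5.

n=0: pose=(1,-6,N); sL=10/89, sR=10/73; mL=-10/73, mR=-1620/6497; mL+mR=-2510/6497 → advance -1; mR−mL=-10/89 → turn -1·90°
n=1: pose=(1,-7,E); sL=8/65, sR=40/477; mL=-40/477, mR=-6416/31005; mL+mR=-9016/31005 → advance -1; mR−mL=-8/65 → turn -1·90°
n=2: pose=(0,-7,S); sL=4/49, sR=20/281; mL=-20/281, mR=-2104/13769; mL+mR=-3084/13769 → advance -1; mR−mL=-4/49 → turn -1·90°
n=3: pose=(0,-6,W); sL=40/521, sR=40/377; mL=-40/377, mR=-35920/196417; mL+mR=-56760/196417 → advance -1; mR−mL=-40/521 → turn -1·90°
n=4: pose=(1,-6,N); sL=10/89, sR=10/73; mL=-10/73, mR=-1620/6497; mL+mR=-2510/6497 → advance -1; mR−mL=-10/89 → turn -1·90°
n=5: pose=(1,-7,E); sL=8/65, sR=40/477; mL=-40/477, mR=-6416/31005; mL+mR=-9016/31005 → advance -1; mR−mL=-8/65 → turn -1·90°

0 10/89 10/73 -10/73 -1620/6497 1 -6 N
1 8/65 40/477 -40/477 -6416/31005 1 -7 E
2 4/49 20/281 -20/281 -2104/13769 0 -7 S
3 40/521 40/377 -40/377 -35920/196417 0 -6 W
4 10/89 10/73 -10/73 -1620/6497 1 -6 N
5 8/65 40/477 -40/477 -6416/31005 1 -7 E
final 0 -7 S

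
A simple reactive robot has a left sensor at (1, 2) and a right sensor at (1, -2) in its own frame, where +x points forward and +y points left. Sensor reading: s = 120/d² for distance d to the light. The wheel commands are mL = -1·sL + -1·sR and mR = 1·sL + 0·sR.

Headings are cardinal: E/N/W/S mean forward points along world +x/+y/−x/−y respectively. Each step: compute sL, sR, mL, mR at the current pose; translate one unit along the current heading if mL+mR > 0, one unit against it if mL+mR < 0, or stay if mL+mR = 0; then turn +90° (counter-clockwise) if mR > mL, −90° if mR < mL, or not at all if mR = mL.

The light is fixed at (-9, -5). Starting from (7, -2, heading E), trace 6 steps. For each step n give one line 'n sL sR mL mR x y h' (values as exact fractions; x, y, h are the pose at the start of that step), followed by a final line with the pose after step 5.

n=0: pose=(7,-2,E); sL=60/157, sR=12/29; mL=-3624/4553, mR=60/157; mL+mR=-12/29 → advance -1; mR−mL=5364/4553 → turn +1·90°
n=1: pose=(6,-2,N); sL=24/37, sR=24/61; mL=-2352/2257, mR=24/37; mL+mR=-24/61 → advance -1; mR−mL=3816/2257 → turn +1·90°
n=2: pose=(6,-3,W); sL=30/49, sR=30/53; mL=-3060/2597, mR=30/49; mL+mR=-30/53 → advance -1; mR−mL=4650/2597 → turn +1·90°
n=3: pose=(7,-3,S); sL=24/65, sR=120/197; mL=-12528/12805, mR=24/65; mL+mR=-120/197 → advance -1; mR−mL=17256/12805 → turn +1·90°
n=4: pose=(7,-2,E); sL=60/157, sR=12/29; mL=-3624/4553, mR=60/157; mL+mR=-12/29 → advance -1; mR−mL=5364/4553 → turn +1·90°
n=5: pose=(6,-2,N); sL=24/37, sR=24/61; mL=-2352/2257, mR=24/37; mL+mR=-24/61 → advance -1; mR−mL=3816/2257 → turn +1·90°

0 60/157 12/29 -3624/4553 60/157 7 -2 E
1 24/37 24/61 -2352/2257 24/37 6 -2 N
2 30/49 30/53 -3060/2597 30/49 6 -3 W
3 24/65 120/197 -12528/12805 24/65 7 -3 S
4 60/157 12/29 -3624/4553 60/157 7 -2 E
5 24/37 24/61 -2352/2257 24/37 6 -2 N
final 6 -3 W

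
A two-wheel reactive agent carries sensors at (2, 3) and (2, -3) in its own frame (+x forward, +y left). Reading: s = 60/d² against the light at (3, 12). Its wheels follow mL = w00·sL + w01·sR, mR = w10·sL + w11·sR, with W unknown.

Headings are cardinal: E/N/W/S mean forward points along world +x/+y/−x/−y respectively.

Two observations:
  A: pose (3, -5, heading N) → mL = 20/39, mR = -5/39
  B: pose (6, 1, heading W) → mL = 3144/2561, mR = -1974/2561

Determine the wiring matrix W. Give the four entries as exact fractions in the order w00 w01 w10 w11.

obs A: pose=(3,-5,N) → sL=10/39, sR=10/39, mL=20/39, mR=-5/39
obs B: pose=(6,1,W) → sL=60/197, sR=12/13, mL=3144/2561, mR=-1974/2561
sensor matrix S = [[10/39, 10/39], [60/197, 12/13]]; det S = 5280/33293
solve [mL_A; mL_B] = S·[w00; w01] and [mR_A; mR_B] = S·[w10; w11]:
  w00 = 1, w01 = 1, w10 = 1/2, w11 = -1

1 1 1/2 -1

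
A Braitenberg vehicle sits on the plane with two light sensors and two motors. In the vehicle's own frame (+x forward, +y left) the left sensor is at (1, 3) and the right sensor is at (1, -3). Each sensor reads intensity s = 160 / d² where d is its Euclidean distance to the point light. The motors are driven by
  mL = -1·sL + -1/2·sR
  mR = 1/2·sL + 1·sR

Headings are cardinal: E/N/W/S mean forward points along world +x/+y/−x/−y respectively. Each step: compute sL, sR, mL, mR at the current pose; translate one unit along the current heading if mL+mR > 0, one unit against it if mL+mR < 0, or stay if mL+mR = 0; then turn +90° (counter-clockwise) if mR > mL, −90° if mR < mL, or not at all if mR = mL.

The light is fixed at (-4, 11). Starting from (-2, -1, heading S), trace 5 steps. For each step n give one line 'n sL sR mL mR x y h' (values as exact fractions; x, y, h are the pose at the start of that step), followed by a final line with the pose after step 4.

n=0: pose=(-2,-1,S); sL=80/97, sR=16/17; mL=-2136/1649, mR=2232/1649; mL+mR=96/1649 → advance +1; mR−mL=4368/1649 → turn +1·90°
n=1: pose=(-2,-2,E); sL=160/109, sR=32/53; mL=-10224/5777, mR=7728/5777; mL+mR=-2496/5777 → advance -1; mR−mL=17952/5777 → turn +1·90°
n=2: pose=(-3,-2,N); sL=40/37, sR=1; mL=-117/74, mR=57/37; mL+mR=-3/74 → advance -1; mR−mL=231/74 → turn +1·90°
n=3: pose=(-3,-3,W); sL=160/289, sR=160/121; mL=-42480/34969, mR=55920/34969; mL+mR=13440/34969 → advance +1; mR−mL=98400/34969 → turn +1·90°
n=4: pose=(-4,-3,S); sL=80/117, sR=80/117; mL=-40/39, mR=40/39; mL+mR=0 → advance +0; mR−mL=80/39 → turn +1·90°

0 80/97 16/17 -2136/1649 2232/1649 -2 -1 S
1 160/109 32/53 -10224/5777 7728/5777 -2 -2 E
2 40/37 1 -117/74 57/37 -3 -2 N
3 160/289 160/121 -42480/34969 55920/34969 -3 -3 W
4 80/117 80/117 -40/39 40/39 -4 -3 S
final -4 -3 E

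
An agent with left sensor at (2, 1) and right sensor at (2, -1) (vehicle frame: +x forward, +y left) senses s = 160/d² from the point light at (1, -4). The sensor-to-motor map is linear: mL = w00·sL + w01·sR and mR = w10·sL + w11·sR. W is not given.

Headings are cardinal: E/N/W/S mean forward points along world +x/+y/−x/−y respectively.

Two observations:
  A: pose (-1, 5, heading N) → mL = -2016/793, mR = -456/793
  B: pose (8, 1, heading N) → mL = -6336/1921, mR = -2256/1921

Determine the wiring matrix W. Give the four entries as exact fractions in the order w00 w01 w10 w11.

-1 -1 -1 1/2

obs A: pose=(-1,5,N) → sL=16/13, sR=80/61, mL=-2016/793, mR=-456/793
obs B: pose=(8,1,N) → sL=32/17, sR=160/113, mL=-6336/1921, mR=-2256/1921
sensor matrix S = [[16/13, 80/61], [32/17, 160/113]]; det S = -1105920/1523353
solve [mL_A; mL_B] = S·[w00; w01] and [mR_A; mR_B] = S·[w10; w11]:
  w00 = -1, w01 = -1, w10 = -1, w11 = 1/2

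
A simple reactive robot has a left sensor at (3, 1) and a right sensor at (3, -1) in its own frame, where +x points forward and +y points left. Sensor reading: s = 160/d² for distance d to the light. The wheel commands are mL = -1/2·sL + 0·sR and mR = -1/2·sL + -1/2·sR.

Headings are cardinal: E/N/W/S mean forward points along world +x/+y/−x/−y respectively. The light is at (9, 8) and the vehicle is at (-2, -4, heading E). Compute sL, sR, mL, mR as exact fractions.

32/37 160/233 -16/37 -6688/8621

left sensor world pos  = (1, -3); dL² = 185
right sensor world pos = (1, -5); dR² = 233
sL = 160/185 = 32/37
sR = 160/233 = 160/233
mL = -1/2·sL + 0·sR = -16/37
mR = -1/2·sL + -1/2·sR = -6688/8621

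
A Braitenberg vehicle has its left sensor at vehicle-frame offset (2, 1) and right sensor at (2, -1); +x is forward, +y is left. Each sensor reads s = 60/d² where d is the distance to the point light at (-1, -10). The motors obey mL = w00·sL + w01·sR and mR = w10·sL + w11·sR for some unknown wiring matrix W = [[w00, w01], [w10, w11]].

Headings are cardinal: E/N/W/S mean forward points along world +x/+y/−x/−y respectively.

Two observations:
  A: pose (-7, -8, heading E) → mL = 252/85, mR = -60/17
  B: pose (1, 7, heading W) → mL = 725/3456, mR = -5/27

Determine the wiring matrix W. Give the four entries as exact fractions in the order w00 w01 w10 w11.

obs A: pose=(-7,-8,E) → sL=12/5, sR=60/17, mL=252/85, mR=-60/17
obs B: pose=(1,7,W) → sL=15/64, sR=5/27, mL=725/3456, mR=-5/27
sensor matrix S = [[12/5, 60/17], [15/64, 5/27]]; det S = -937/2448
solve [mL_A; mL_B] = S·[w00; w01] and [mR_A; mR_B] = S·[w10; w11]:
  w00 = 1/2, w01 = 1/2, w10 = 0, w11 = -1

1/2 1/2 0 -1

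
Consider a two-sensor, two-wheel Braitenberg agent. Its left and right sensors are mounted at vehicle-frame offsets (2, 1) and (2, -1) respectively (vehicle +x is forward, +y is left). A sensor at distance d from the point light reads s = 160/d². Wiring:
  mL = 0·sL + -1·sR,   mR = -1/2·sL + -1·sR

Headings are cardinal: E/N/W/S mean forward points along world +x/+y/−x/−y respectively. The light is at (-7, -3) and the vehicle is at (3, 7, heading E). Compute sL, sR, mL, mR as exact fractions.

32/53 32/45 -32/45 -2416/2385

left sensor world pos  = (5, 8); dL² = 265
right sensor world pos = (5, 6); dR² = 225
sL = 160/265 = 32/53
sR = 160/225 = 32/45
mL = 0·sL + -1·sR = -32/45
mR = -1/2·sL + -1·sR = -2416/2385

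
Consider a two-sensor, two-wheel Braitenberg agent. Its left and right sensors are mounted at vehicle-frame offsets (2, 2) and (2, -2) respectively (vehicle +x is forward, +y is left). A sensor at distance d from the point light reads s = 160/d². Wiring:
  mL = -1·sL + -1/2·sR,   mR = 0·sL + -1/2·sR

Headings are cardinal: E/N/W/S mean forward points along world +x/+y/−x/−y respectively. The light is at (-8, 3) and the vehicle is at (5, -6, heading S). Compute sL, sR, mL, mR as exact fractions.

left sensor world pos  = (7, -8); dL² = 346
right sensor world pos = (3, -8); dR² = 242
sL = 160/346 = 80/173
sR = 160/242 = 80/121
mL = -1·sL + -1/2·sR = -16600/20933
mR = 0·sL + -1/2·sR = -40/121

80/173 80/121 -16600/20933 -40/121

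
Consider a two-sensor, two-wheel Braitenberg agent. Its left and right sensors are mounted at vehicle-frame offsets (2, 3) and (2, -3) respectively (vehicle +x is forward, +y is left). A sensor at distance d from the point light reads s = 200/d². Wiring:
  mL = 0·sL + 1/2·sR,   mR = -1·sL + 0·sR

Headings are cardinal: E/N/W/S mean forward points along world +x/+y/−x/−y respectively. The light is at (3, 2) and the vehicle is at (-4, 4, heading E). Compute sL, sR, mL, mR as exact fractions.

left sensor world pos  = (-2, 7); dL² = 50
right sensor world pos = (-2, 1); dR² = 26
sL = 200/50 = 4
sR = 200/26 = 100/13
mL = 0·sL + 1/2·sR = 50/13
mR = -1·sL + 0·sR = -4

4 100/13 50/13 -4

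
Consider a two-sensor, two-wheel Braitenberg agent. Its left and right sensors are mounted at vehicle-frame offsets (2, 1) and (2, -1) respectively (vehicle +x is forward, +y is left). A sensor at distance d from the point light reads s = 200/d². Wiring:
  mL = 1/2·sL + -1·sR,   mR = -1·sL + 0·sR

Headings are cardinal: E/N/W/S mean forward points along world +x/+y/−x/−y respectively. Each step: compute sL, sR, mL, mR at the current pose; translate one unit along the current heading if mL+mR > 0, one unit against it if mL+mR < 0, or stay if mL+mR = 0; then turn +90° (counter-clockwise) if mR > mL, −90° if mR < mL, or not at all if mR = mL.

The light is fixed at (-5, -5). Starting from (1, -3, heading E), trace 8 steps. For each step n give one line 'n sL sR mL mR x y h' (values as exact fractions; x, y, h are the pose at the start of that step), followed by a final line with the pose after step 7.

n=0: pose=(1,-3,E); sL=200/73, sR=40/13; mL=-1620/949, mR=-200/73; mL+mR=-4220/949 → advance -1; mR−mL=-980/949 → turn -1·90°
n=1: pose=(0,-3,S); sL=50/9, sR=25/2; mL=-175/18, mR=-50/9; mL+mR=-275/18 → advance -1; mR−mL=25/6 → turn +1·90°
n=2: pose=(0,-2,E); sL=40/13, sR=200/53; mL=-1540/689, mR=-40/13; mL+mR=-3660/689 → advance -1; mR−mL=-580/689 → turn -1·90°
n=3: pose=(-1,-2,S); sL=100/13, sR=20; mL=-210/13, mR=-100/13; mL+mR=-310/13 → advance -1; mR−mL=110/13 → turn +1·90°
n=4: pose=(-1,-1,E); sL=200/61, sR=40/9; mL=-1540/549, mR=-200/61; mL+mR=-3340/549 → advance -1; mR−mL=-260/549 → turn -1·90°
n=5: pose=(-2,-1,S); sL=10, sR=25; mL=-20, mR=-10; mL+mR=-30 → advance -1; mR−mL=10 → turn +1·90°
n=6: pose=(-2,0,E); sL=200/61, sR=200/41; mL=-8100/2501, mR=-200/61; mL+mR=-16300/2501 → advance -1; mR−mL=-100/2501 → turn -1·90°
n=7: pose=(-3,0,S); sL=100/9, sR=20; mL=-130/9, mR=-100/9; mL+mR=-230/9 → advance -1; mR−mL=10/3 → turn +1·90°

0 200/73 40/13 -1620/949 -200/73 1 -3 E
1 50/9 25/2 -175/18 -50/9 0 -3 S
2 40/13 200/53 -1540/689 -40/13 0 -2 E
3 100/13 20 -210/13 -100/13 -1 -2 S
4 200/61 40/9 -1540/549 -200/61 -1 -1 E
5 10 25 -20 -10 -2 -1 S
6 200/61 200/41 -8100/2501 -200/61 -2 0 E
7 100/9 20 -130/9 -100/9 -3 0 S
final -3 1 E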